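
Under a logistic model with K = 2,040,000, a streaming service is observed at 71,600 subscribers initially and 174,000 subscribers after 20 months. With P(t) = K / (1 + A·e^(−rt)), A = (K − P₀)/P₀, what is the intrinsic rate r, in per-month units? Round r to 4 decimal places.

r ≈ 0.0471 per month

A = (2040000 − 71600)/71600 = 27.49162
174000 = 2040000/(1 + 27.49162·e^(−r·20)) → e^(−20r) = (11.72414 − 1)/27.49162 = 0.390088
r = −ln(0.390088)/20 = 0.94138/20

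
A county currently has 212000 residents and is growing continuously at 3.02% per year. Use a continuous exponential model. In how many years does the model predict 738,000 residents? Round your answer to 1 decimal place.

t ≈ 41.3 years

738000 = 212000 · e^(0.0302·t)
t = ln(738000/212000) / 0.0302 = ln(3.48113) / 0.0302 = 1.24736 / 0.0302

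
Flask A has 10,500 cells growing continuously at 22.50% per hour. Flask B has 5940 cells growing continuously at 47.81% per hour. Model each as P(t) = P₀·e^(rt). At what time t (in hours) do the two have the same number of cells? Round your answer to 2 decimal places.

10500·e^(0.225t) = 5940·e^(0.4781t)
10500/5940 = e^((0.4781 − 0.225)t) → ln(1.76768) = 0.2531·t
t = 0.56967 / 0.2531

t ≈ 2.25 hours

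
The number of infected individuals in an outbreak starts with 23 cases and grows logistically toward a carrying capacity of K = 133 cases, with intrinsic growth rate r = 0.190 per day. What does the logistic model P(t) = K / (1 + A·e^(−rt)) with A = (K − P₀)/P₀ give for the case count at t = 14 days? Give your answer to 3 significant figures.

A = (133 − 23)/23 = 4.78261
P(14) = 133 / (1 + 4.78261·e^(−0.19·14)) = 133 / (1 + 4.78261·0.069948)
= 133 / 1.33453 ≈ 99.66

≈ 99.7 cases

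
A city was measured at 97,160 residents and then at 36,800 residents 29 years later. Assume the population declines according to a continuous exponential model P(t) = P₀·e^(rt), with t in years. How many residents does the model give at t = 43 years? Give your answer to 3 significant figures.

r = ln(36800/97160) / 29 ≈ -0.033478 per year
P(43) = 97160 · e^(-0.033478·43) = 97160 · 0.23703 ≈ 23030.2

≈ 23,000 residents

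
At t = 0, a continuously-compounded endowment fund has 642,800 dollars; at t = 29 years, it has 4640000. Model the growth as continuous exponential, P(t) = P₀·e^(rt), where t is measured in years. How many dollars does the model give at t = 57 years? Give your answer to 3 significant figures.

r = ln(4640000/642800) / 29 ≈ 0.06816 per year
P(57) = 642800 · e^(0.06816·57) = 642800 · 48.6724 ≈ 31286619.53

≈ 31,300,000 dollars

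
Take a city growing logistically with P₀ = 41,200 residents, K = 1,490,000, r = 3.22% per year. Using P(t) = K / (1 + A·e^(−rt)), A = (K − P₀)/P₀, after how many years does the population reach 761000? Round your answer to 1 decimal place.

A = (1490000 − 41200)/41200 = 35.16505
761000 = 1490000/(1 + 35.16505·e^(−0.0322t)) → 1 + 35.16505·e^(−0.0322t) = 1.95795
e^(−0.0322t) = 0.027242 → t = ln(36.70864)/0.0322 = 3.60301/0.0322

t ≈ 111.9 years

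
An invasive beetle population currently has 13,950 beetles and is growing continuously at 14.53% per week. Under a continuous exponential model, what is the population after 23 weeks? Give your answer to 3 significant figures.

≈ 394,000 beetles

P(23) = 13950 · e^(0.1453·23) = 13950 · e^(3.3419)
= 13950 · 28.27279 ≈ 394405.48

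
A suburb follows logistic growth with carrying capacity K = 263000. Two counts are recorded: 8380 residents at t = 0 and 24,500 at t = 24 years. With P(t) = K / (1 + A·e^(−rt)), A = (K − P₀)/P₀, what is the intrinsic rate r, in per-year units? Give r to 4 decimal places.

A = (263000 − 8380)/8380 = 30.38425
24500 = 263000/(1 + 30.38425·e^(−r·24)) → e^(−24r) = (10.73469 − 1)/30.38425 = 0.320386
r = −ln(0.320386)/24 = 1.13823/24

r ≈ 0.0474 per year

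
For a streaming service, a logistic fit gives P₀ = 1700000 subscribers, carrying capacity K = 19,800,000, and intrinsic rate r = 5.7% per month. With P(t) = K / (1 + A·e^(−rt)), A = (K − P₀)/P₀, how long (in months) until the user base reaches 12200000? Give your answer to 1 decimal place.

t ≈ 49.8 months

A = (19800000 − 1700000)/1700000 = 10.64706
12200000 = 19800000/(1 + 10.64706·e^(−0.057t)) → 1 + 10.64706·e^(−0.057t) = 1.62295
e^(−0.057t) = 0.058509 → t = ln(17.09133)/0.057 = 2.83857/0.057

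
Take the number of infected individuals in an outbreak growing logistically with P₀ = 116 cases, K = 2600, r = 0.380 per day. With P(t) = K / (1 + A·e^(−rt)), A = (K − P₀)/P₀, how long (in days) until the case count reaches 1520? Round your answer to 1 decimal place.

A = (2600 − 116)/116 = 21.41379
1520 = 2600/(1 + 21.41379·e^(−0.38t)) → 1 + 21.41379·e^(−0.38t) = 1.71053
e^(−0.38t) = 0.033181 → t = ln(30.13793)/0.38 = 3.40578/0.38

t ≈ 9.0 days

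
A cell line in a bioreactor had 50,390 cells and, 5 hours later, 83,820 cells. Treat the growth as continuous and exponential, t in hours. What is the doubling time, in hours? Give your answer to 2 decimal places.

r = ln(83820/50390) / 5 = ln(1.66343) / 5 ≈ 0.101776 per hour
doubling time = ln 2 / |r| = 0.69315 / 0.101776

doubling time ≈ 6.81 hours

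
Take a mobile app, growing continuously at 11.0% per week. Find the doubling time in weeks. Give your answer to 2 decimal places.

doubling time = ln(2) / |r| = 0.69315 / 0.11

doubling time ≈ 6.30 weeks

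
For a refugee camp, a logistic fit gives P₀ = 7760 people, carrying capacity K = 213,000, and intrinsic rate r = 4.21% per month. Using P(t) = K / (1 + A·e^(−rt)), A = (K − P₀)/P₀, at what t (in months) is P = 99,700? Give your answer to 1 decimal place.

t ≈ 74.8 months

A = (213000 − 7760)/7760 = 26.44845
99700 = 213000/(1 + 26.44845·e^(−0.0421t)) → 1 + 26.44845·e^(−0.0421t) = 2.13641
e^(−0.0421t) = 0.042967 → t = ln(23.27371)/0.0421 = 3.14732/0.0421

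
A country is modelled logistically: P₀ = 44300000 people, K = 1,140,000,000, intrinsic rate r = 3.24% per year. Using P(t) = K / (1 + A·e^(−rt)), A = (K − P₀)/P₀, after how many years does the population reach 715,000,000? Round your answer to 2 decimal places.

A = (1140000000 − 44300000)/44300000 = 24.73363
715000000 = 1140000000/(1 + 24.73363·e^(−0.0324t)) → 1 + 24.73363·e^(−0.0324t) = 1.59441
e^(−0.0324t) = 0.024032 → t = ln(41.6107)/0.0324 = 3.72836/0.0324

t ≈ 115.07 years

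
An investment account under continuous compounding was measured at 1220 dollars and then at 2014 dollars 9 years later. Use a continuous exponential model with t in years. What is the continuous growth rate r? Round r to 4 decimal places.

r ≈ 0.0557 per year

2014 = 1220 · e^(r·9)
e^(9r) = 2014/1220 = 1.65082
r = ln(1.65082) / 9 = 0.50127 / 9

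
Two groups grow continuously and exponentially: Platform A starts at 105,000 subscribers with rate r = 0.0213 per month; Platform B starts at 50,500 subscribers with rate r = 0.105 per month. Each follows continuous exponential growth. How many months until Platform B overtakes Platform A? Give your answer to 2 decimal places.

t ≈ 8.75 months

105000·e^(0.0213t) = 50500·e^(0.105t)
105000/50500 = e^((0.105 − 0.0213)t) → ln(2.07921) = 0.0837·t
t = 0.73199 / 0.0837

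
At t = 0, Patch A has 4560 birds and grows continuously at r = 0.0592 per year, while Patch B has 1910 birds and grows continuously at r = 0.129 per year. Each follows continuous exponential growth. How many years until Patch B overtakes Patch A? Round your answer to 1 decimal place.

4560·e^(0.0592t) = 1910·e^(0.129t)
4560/1910 = e^((0.129 − 0.0592)t) → ln(2.38743) = 0.0698·t
t = 0.87022 / 0.0698

t ≈ 12.5 years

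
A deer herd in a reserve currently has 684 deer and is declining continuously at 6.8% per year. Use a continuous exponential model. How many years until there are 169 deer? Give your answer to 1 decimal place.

169 = 684 · e^(-0.068·t)
t = ln(169/684) / -0.068 = ln(0.24708) / -0.068 = -1.39806 / -0.068

t ≈ 20.6 years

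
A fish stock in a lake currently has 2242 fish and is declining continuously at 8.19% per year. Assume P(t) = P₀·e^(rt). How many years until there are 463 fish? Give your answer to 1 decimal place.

t ≈ 19.3 years

463 = 2242 · e^(-0.0819·t)
t = ln(463/2242) / -0.0819 = ln(0.20651) / -0.0819 = -1.5774 / -0.0819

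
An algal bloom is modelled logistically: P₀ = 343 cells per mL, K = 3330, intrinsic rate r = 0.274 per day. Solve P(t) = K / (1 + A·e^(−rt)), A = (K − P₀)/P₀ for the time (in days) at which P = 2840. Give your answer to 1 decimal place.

t ≈ 14.3 days

A = (3330 − 343)/343 = 8.70845
2840 = 3330/(1 + 8.70845·e^(−0.274t)) → 1 + 8.70845·e^(−0.274t) = 1.17254
e^(−0.274t) = 0.019812 → t = ln(50.47349)/0.274 = 3.92145/0.274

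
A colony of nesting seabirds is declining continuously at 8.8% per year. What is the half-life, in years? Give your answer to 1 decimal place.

half-life ≈ 7.9 years

half-life = ln(2) / |r| = 0.69315 / 0.088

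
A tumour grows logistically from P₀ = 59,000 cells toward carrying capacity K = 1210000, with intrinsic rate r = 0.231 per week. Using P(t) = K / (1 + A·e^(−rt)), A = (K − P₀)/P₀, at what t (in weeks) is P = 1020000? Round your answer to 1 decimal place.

A = (1210000 − 59000)/59000 = 19.50847
1020000 = 1210000/(1 + 19.50847·e^(−0.231t)) → 1 + 19.50847·e^(−0.231t) = 1.18627
e^(−0.231t) = 0.009548 → t = ln(104.72971)/0.231 = 4.65138/0.231

t ≈ 20.1 weeks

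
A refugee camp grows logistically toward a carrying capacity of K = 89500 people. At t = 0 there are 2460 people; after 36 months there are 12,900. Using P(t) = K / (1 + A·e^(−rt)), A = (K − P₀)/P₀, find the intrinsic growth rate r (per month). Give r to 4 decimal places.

r ≈ 0.0496 per month

A = (89500 − 2460)/2460 = 35.38211
12900 = 89500/(1 + 35.38211·e^(−r·36)) → e^(−36r) = (6.93798 − 1)/35.38211 = 0.167824
r = −ln(0.167824)/36 = 1.78484/36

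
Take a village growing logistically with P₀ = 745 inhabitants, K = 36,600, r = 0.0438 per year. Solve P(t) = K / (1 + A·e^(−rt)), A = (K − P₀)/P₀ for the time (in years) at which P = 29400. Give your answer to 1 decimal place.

A = (36600 − 745)/745 = 48.12752
29400 = 36600/(1 + 48.12752·e^(−0.0438t)) → 1 + 48.12752·e^(−0.0438t) = 1.2449
e^(−0.0438t) = 0.005089 → t = ln(196.52069)/0.0438 = 5.28077/0.0438

t ≈ 120.6 years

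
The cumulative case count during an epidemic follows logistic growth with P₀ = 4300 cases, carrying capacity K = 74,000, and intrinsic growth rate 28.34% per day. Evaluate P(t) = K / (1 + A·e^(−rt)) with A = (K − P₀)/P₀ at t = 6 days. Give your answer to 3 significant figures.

A = (74000 − 4300)/4300 = 16.2093
P(6) = 74000 / (1 + 16.2093·e^(−0.2834·6)) = 74000 / (1 + 16.2093·0.18261)
= 74000 / 3.95999 ≈ 18686.92

≈ 18,700 cases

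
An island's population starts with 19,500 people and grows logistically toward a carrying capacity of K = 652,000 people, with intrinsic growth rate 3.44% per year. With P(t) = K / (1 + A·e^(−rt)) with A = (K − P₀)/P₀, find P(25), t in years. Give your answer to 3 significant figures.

A = (652000 − 19500)/19500 = 32.4359
P(25) = 652000 / (1 + 32.4359·e^(−0.0344·25)) = 652000 / (1 + 32.4359·0.423162)
= 652000 / 14.72564 ≈ 44276.51

≈ 44,300 people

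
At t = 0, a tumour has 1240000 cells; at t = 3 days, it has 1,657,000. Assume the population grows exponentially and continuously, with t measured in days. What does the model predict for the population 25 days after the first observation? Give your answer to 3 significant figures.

r = ln(1657000/1240000) / 3 ≈ 0.096632 per day
P(25) = 1240000 · e^(0.096632·25) = 1240000 · 11.19885 ≈ 13886577.18

≈ 13,900,000 cells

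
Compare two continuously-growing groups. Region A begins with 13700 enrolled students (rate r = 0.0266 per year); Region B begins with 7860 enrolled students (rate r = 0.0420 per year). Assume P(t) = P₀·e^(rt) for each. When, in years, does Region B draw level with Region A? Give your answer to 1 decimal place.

t ≈ 36.1 years

13700·e^(0.0266t) = 7860·e^(0.042t)
13700/7860 = e^((0.042 − 0.0266)t) → ln(1.743) = 0.0154·t
t = 0.55561 / 0.0154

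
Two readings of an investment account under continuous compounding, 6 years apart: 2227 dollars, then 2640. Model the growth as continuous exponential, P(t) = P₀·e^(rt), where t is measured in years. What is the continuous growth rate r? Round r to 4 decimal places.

2640 = 2227 · e^(r·6)
e^(6r) = 2640/2227 = 1.18545
r = ln(1.18545) / 6 = 0.17012 / 6

r ≈ 0.0284 per year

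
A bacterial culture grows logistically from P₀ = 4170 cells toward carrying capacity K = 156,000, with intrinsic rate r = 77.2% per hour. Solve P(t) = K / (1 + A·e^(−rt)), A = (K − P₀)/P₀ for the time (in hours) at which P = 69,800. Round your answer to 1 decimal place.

t ≈ 4.4 hours

A = (156000 − 4170)/4170 = 36.41007
69800 = 156000/(1 + 36.41007·e^(−0.772t)) → 1 + 36.41007·e^(−0.772t) = 2.23496
e^(−0.772t) = 0.033918 → t = ln(29.48287)/0.772 = 3.38381/0.772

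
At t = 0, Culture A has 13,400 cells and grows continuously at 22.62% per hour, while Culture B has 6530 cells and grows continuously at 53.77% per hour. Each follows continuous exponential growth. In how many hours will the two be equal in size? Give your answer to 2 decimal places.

13400·e^(0.2262t) = 6530·e^(0.5377t)
13400/6530 = e^((0.5377 − 0.2262)t) → ln(2.05207) = 0.3115·t
t = 0.71885 / 0.3115

t ≈ 2.31 hours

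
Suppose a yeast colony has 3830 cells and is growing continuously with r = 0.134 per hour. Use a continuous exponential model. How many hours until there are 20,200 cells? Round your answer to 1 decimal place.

20200 = 3830 · e^(0.134·t)
t = ln(20200/3830) / 0.134 = ln(5.27415) / 0.134 = 1.66282 / 0.134

t ≈ 12.4 hours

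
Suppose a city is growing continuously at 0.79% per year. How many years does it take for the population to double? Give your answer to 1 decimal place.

doubling time ≈ 87.7 years

doubling time = ln(2) / |r| = 0.69315 / 0.0079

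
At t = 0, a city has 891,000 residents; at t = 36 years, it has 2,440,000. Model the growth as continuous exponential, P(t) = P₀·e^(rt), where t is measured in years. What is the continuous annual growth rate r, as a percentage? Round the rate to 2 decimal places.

2440000 = 891000 · e^(r·36)
e^(36r) = 2440000/891000 = 2.7385
r = ln(2.7385) / 36 = 1.00741 / 36

r ≈ 2.80% per year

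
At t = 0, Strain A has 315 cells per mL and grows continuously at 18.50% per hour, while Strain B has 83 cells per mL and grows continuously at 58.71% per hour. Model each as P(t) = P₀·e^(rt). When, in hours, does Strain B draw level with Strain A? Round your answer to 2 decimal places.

315·e^(0.185t) = 83·e^(0.5871t)
315/83 = e^((0.5871 − 0.185)t) → ln(3.79518) = 0.4021·t
t = 1.33373 / 0.4021

t ≈ 3.32 hours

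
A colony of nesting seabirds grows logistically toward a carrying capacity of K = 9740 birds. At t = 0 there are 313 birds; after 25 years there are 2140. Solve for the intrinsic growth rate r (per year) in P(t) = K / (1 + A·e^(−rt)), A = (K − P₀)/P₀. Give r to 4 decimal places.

r ≈ 0.0855 per year

A = (9740 − 313)/313 = 30.11821
2140 = 9740/(1 + 30.11821·e^(−r·25)) → e^(−25r) = (4.5514 − 1)/30.11821 = 0.117915
r = −ln(0.117915)/25 = 2.13779/25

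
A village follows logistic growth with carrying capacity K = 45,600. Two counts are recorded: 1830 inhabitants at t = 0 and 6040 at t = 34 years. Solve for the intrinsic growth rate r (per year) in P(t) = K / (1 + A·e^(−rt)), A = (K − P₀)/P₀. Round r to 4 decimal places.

r ≈ 0.0381 per year

A = (45600 − 1830)/1830 = 23.91803
6040 = 45600/(1 + 23.91803·e^(−r·34)) → e^(−34r) = (7.54967 − 1)/23.91803 = 0.273838
r = −ln(0.273838)/34 = 1.29522/34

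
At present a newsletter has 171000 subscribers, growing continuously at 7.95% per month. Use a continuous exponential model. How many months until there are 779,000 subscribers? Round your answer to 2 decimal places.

t ≈ 19.07 months

779000 = 171000 · e^(0.0795·t)
t = ln(779000/171000) / 0.0795 = ln(4.55556) / 0.0795 = 1.51635 / 0.0795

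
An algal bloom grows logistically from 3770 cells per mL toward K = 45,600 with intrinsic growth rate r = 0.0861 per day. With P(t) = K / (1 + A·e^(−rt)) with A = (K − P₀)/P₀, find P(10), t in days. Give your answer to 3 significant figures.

≈ 8,010 cells per mL

A = (45600 − 3770)/3770 = 11.09549
P(10) = 45600 / (1 + 11.09549·e^(−0.0861·10)) = 45600 / (1 + 11.09549·0.422739)
= 45600 / 5.6905 ≈ 8013.36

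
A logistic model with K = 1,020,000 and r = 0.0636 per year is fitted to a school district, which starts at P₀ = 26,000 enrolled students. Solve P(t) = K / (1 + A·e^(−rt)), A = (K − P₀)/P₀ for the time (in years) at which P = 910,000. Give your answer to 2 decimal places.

A = (1020000 − 26000)/26000 = 38.23077
910000 = 1020000/(1 + 38.23077·e^(−0.0636t)) → 1 + 38.23077·e^(−0.0636t) = 1.12088
e^(−0.0636t) = 0.003162 → t = ln(316.27273)/0.0636 = 5.7566/0.0636

t ≈ 90.51 years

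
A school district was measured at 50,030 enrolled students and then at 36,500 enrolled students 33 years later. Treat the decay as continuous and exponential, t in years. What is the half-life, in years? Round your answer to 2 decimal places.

half-life ≈ 72.54 years

r = ln(36500/50030) / 33 = ln(0.72956) / 33 ≈ -0.009555 per year
half-life = ln 2 / |r| = 0.69315 / 0.009555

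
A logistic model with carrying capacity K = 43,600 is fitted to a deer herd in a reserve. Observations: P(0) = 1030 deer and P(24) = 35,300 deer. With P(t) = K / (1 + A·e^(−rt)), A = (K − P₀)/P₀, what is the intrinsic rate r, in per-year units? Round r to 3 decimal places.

r ≈ 0.215 per year

A = (43600 − 1030)/1030 = 41.3301
35300 = 43600/(1 + 41.3301·e^(−r·24)) → e^(−24r) = (1.23513 − 1)/41.3301 = 0.005689
r = −ln(0.005689)/24 = 5.16922/24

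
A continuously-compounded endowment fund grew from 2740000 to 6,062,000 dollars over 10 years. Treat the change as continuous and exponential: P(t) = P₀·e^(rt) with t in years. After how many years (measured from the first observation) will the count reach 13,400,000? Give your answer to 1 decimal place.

t ≈ 20.0 years

r = ln(6062000/2740000) / 10 ≈ 0.079408 per year
t = ln(13400000/2740000) / r = 1.5873 / 0.079408 ≈ 19.989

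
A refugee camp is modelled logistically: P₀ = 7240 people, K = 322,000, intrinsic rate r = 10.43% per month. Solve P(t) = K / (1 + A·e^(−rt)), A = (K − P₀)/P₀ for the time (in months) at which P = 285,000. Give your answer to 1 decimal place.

t ≈ 55.7 months

A = (322000 − 7240)/7240 = 43.47514
285000 = 322000/(1 + 43.47514·e^(−0.1043t)) → 1 + 43.47514·e^(−0.1043t) = 1.12982
e^(−0.1043t) = 0.002986 → t = ln(334.87606)/0.1043 = 5.81376/0.1043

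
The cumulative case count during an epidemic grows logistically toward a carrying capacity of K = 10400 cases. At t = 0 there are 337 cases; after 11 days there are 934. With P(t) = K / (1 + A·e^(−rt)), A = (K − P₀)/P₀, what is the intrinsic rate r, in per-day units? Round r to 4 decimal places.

A = (10400 − 337)/337 = 29.86053
934 = 10400/(1 + 29.86053·e^(−r·11)) → e^(−11r) = (11.1349 − 1)/29.86053 = 0.339408
r = −ln(0.339408)/11 = 1.08055/11

r ≈ 0.0982 per day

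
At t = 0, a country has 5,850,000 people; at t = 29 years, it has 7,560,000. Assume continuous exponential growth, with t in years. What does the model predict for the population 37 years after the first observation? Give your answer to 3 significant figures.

≈ 8,110,000 people

r = ln(7560000/5850000) / 29 ≈ 0.008842 per year
P(37) = 5850000 · e^(0.008842·37) = 5850000 · 1.38704 ≈ 8114157.46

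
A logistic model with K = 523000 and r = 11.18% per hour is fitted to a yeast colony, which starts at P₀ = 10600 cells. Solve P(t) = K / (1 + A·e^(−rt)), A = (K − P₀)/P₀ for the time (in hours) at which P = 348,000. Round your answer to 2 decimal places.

t ≈ 40.84 hours

A = (523000 − 10600)/10600 = 48.33962
348000 = 523000/(1 + 48.33962·e^(−0.1118t)) → 1 + 48.33962·e^(−0.1118t) = 1.50287
e^(−0.1118t) = 0.010403 → t = ln(96.12679)/0.1118 = 4.56567/0.1118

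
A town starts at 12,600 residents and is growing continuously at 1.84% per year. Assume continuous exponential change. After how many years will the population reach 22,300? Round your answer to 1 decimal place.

22300 = 12600 · e^(0.0184·t)
t = ln(22300/12600) / 0.0184 = ln(1.76984) / 0.0184 = 0.57089 / 0.0184

t ≈ 31.0 years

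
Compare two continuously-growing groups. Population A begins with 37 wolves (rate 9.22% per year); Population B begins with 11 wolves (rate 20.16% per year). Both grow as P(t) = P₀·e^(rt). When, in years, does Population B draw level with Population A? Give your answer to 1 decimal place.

37·e^(0.0922t) = 11·e^(0.2016t)
37/11 = e^((0.2016 − 0.0922)t) → ln(3.36364) = 0.1094·t
t = 1.21302 / 0.1094

t ≈ 11.1 years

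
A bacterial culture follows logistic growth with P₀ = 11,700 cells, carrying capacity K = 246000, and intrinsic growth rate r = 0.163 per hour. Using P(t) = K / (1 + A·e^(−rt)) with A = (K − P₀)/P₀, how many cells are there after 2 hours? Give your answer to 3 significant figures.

≈ 15,900 cells

A = (246000 − 11700)/11700 = 20.02564
P(2) = 246000 / (1 + 20.02564·e^(−0.163·2)) = 246000 / (1 + 20.02564·0.721805)
= 246000 / 15.45461 ≈ 15917.58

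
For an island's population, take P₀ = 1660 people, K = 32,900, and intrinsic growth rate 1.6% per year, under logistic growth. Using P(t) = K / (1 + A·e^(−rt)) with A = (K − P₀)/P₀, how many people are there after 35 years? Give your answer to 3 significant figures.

≈ 2,800 people

A = (32900 − 1660)/1660 = 18.81928
P(35) = 32900 / (1 + 18.81928·e^(−0.016·35)) = 32900 / (1 + 18.81928·0.571209)
= 32900 / 11.74974 ≈ 2800.06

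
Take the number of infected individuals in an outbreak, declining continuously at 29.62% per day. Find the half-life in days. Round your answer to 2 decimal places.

half-life ≈ 2.34 days

half-life = ln(2) / |r| = 0.69315 / 0.2962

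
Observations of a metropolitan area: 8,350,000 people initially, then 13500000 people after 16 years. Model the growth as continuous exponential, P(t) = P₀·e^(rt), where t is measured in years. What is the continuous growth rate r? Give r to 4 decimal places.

r ≈ 0.0300 per year

13500000 = 8350000 · e^(r·16)
e^(16r) = 13500000/8350000 = 1.61677
r = ln(1.61677) / 16 = 0.48043 / 16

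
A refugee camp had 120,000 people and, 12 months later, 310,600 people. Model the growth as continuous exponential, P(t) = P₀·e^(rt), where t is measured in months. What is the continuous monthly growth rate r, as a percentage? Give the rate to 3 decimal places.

310600 = 120000 · e^(r·12)
e^(12r) = 310600/120000 = 2.58833
r = ln(2.58833) / 12 = 0.95101 / 12

r ≈ 7.925% per month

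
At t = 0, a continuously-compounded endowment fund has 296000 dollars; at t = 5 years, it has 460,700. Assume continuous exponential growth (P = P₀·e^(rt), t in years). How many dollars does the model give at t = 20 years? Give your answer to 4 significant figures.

r = ln(460700/296000) / 5 ≈ 0.088478 per year
P(20) = 296000 · e^(0.088478·20) = 296000 · 5.86821 ≈ 1736991.59

≈ 1,737,000 dollars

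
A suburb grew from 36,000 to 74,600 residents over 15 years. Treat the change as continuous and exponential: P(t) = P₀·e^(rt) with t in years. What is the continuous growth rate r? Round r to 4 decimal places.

74600 = 36000 · e^(r·15)
e^(15r) = 74600/36000 = 2.07222
r = ln(2.07222) / 15 = 0.72862 / 15

r ≈ 0.0486 per year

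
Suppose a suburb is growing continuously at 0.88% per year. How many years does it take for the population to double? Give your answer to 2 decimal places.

doubling time ≈ 78.77 years

doubling time = ln(2) / |r| = 0.69315 / 0.0088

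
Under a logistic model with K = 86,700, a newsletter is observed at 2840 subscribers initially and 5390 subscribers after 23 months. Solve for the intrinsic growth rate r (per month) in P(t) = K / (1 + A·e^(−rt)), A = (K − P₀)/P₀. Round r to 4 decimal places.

A = (86700 − 2840)/2840 = 29.52817
5390 = 86700/(1 + 29.52817·e^(−r·23)) → e^(−23r) = (16.08534 − 1)/29.52817 = 0.51088
r = −ln(0.51088)/23 = 0.67162/23

r ≈ 0.0292 per month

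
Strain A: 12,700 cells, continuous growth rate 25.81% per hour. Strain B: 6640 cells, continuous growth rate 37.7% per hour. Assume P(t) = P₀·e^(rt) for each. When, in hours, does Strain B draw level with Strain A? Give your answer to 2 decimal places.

12700·e^(0.2581t) = 6640·e^(0.377t)
12700/6640 = e^((0.377 − 0.2581)t) → ln(1.91265) = 0.1189·t
t = 0.64849 / 0.1189

t ≈ 5.45 hours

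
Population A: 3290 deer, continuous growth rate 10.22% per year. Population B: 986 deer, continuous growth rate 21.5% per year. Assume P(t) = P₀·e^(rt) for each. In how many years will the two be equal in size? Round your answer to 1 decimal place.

3290·e^(0.1022t) = 986·e^(0.215t)
3290/986 = e^((0.215 − 0.1022)t) → ln(3.33671) = 0.1128·t
t = 1.20499 / 0.1128

t ≈ 10.7 years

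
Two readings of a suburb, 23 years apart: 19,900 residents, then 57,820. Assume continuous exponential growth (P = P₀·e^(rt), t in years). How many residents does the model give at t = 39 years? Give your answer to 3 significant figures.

≈ 121,000 residents

r = ln(57820/19900) / 23 ≈ 0.046375 per year
P(39) = 19900 · e^(0.046375·39) = 19900 · 6.10195 ≈ 121428.76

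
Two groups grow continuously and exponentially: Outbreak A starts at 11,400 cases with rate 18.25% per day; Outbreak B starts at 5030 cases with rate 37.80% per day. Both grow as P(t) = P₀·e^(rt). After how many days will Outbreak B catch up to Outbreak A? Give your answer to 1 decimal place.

t ≈ 4.2 days

11400·e^(0.1825t) = 5030·e^(0.378t)
11400/5030 = e^((0.378 − 0.1825)t) → ln(2.2664) = 0.1955·t
t = 0.81819 / 0.1955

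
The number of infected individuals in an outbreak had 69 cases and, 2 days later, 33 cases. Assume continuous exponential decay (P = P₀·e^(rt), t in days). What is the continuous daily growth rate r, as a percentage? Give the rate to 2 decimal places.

r ≈ -36.88% per day

33 = 69 · e^(r·2)
e^(2r) = 33/69 = 0.47826
r = ln(0.47826) / 2 = -0.7376 / 2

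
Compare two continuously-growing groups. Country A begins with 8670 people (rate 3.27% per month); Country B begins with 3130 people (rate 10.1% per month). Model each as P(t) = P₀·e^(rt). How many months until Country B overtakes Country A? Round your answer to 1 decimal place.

8670·e^(0.0327t) = 3130·e^(0.101t)
8670/3130 = e^((0.101 − 0.0327)t) → ln(2.76997) = 0.0683·t
t = 1.01884 / 0.0683

t ≈ 14.9 months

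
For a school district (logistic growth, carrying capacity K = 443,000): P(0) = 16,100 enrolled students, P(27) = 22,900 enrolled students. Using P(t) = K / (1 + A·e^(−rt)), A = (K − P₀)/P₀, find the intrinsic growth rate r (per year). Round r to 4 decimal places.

A = (443000 − 16100)/16100 = 26.51553
22900 = 443000/(1 + 26.51553·e^(−r·27)) → e^(−27r) = (19.34498 − 1)/26.51553 = 0.691858
r = −ln(0.691858)/27 = 0.36837/27

r ≈ 0.0136 per year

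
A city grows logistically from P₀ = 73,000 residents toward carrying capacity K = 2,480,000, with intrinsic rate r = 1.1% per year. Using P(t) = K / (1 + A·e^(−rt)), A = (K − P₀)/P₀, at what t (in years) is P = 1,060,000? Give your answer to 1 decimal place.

A = (2480000 − 73000)/73000 = 32.9726
1060000 = 2480000/(1 + 32.9726·e^(−0.011t)) → 1 + 32.9726·e^(−0.011t) = 2.33962
e^(−0.011t) = 0.040628 → t = ln(24.61335)/0.011 = 3.20329/0.011

t ≈ 291.2 years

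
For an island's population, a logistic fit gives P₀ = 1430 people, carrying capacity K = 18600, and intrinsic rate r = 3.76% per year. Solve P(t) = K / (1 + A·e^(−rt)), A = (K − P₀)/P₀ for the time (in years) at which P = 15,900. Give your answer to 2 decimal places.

t ≈ 113.26 years

A = (18600 − 1430)/1430 = 12.00699
15900 = 18600/(1 + 12.00699·e^(−0.0376t)) → 1 + 12.00699·e^(−0.0376t) = 1.16981
e^(−0.0376t) = 0.014143 → t = ln(70.70785)/0.0376 = 4.25856/0.0376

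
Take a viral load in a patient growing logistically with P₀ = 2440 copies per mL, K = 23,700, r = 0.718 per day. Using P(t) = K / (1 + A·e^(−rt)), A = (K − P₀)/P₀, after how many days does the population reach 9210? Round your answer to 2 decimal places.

A = (23700 − 2440)/2440 = 8.71311
9210 = 23700/(1 + 8.71311·e^(−0.718t)) → 1 + 8.71311·e^(−0.718t) = 2.57329
e^(−0.718t) = 0.180566 → t = ln(5.53815)/0.718 = 1.71166/0.718

t ≈ 2.38 days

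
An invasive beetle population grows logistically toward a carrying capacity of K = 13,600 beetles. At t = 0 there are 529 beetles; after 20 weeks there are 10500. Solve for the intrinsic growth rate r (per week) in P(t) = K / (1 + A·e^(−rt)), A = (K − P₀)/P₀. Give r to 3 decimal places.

A = (13600 − 529)/529 = 24.70888
10500 = 13600/(1 + 24.70888·e^(−r·20)) → e^(−20r) = (1.29524 − 1)/24.70888 = 0.011949
r = −ln(0.011949)/20 = 4.42714/20

r ≈ 0.221 per week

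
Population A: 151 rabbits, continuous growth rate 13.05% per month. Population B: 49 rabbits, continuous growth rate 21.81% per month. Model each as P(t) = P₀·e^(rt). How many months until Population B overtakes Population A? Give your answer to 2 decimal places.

151·e^(0.1305t) = 49·e^(0.2181t)
151/49 = e^((0.2181 − 0.1305)t) → ln(3.08163) = 0.0876·t
t = 1.12546 / 0.0876

t ≈ 12.85 months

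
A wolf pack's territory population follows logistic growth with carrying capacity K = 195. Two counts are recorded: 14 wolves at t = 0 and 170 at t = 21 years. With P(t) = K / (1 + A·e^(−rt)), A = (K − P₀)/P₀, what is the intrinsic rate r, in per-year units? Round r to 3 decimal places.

r ≈ 0.213 per year

A = (195 − 14)/14 = 12.92857
170 = 195/(1 + 12.92857·e^(−r·21)) → e^(−21r) = (1.14706 − 1)/12.92857 = 0.011375
r = −ln(0.011375)/21 = 4.47636/21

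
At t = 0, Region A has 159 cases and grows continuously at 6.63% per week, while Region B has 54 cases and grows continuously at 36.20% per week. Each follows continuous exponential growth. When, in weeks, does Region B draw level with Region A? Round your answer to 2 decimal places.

t ≈ 3.65 weeks

159·e^(0.0663t) = 54·e^(0.362t)
159/54 = e^((0.362 − 0.0663)t) → ln(2.94444) = 0.2957·t
t = 1.07992 / 0.2957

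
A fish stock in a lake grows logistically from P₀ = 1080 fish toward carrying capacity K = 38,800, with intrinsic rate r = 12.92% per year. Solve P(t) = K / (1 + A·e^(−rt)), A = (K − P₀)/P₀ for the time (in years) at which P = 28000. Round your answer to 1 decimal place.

A = (38800 − 1080)/1080 = 34.92593
28000 = 38800/(1 + 34.92593·e^(−0.1292t)) → 1 + 34.92593·e^(−0.1292t) = 1.38571
e^(−0.1292t) = 0.011044 → t = ln(90.5487)/0.1292 = 4.50589/0.1292

t ≈ 34.9 years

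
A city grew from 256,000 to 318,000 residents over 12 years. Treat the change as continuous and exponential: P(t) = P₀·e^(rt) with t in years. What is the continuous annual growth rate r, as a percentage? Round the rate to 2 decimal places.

r ≈ 1.81% per year

318000 = 256000 · e^(r·12)
e^(12r) = 318000/256000 = 1.24219
r = ln(1.24219) / 12 = 0.21687 / 12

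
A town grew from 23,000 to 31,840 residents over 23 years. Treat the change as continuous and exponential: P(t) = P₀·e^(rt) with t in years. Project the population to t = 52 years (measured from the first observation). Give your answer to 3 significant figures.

r = ln(31840/23000) / 23 ≈ 0.01414 per year
P(52) = 23000 · e^(0.01414·52) = 23000 · 2.08611 ≈ 47980.51

≈ 48,000 residents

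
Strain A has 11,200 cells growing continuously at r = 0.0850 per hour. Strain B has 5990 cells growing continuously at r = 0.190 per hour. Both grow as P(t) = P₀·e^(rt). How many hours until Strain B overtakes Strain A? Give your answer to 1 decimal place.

t ≈ 6.0 hours

11200·e^(0.085t) = 5990·e^(0.19t)
11200/5990 = e^((0.19 − 0.085)t) → ln(1.86978) = 0.105·t
t = 0.62582 / 0.105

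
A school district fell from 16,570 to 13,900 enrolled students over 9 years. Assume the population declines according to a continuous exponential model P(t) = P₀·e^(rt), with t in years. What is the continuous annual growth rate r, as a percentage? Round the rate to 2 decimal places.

13900 = 16570 · e^(r·9)
e^(9r) = 13900/16570 = 0.83887
r = ln(0.83887) / 9 = -0.1757 / 9

r ≈ -1.95% per year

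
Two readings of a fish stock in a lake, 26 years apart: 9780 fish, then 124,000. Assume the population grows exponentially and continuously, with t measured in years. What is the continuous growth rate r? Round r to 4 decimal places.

r ≈ 0.0977 per year

124000 = 9780 · e^(r·26)
e^(26r) = 124000/9780 = 12.67894
r = ln(12.67894) / 26 = 2.53994 / 26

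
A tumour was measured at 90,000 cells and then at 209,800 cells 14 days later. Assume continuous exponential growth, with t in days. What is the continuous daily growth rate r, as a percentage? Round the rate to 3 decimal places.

r ≈ 6.045% per day

209800 = 90000 · e^(r·14)
e^(14r) = 209800/90000 = 2.33111
r = ln(2.33111) / 14 = 0.84635 / 14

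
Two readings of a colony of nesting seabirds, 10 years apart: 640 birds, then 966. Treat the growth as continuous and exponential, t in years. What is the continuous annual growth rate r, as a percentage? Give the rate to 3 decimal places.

966 = 640 · e^(r·10)
e^(10r) = 966/640 = 1.50937
r = ln(1.50937) / 10 = 0.4117 / 10

r ≈ 4.117% per year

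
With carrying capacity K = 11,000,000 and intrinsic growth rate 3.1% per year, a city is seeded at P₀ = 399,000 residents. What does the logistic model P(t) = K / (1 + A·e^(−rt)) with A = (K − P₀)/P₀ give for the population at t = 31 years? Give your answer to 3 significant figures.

≈ 985,000 residents

A = (11000000 − 399000)/399000 = 26.56892
P(31) = 11000000 / (1 + 26.56892·e^(−0.031·31)) = 11000000 / (1 + 26.56892·0.38251)
= 11000000 / 11.16288 ≈ 985408.49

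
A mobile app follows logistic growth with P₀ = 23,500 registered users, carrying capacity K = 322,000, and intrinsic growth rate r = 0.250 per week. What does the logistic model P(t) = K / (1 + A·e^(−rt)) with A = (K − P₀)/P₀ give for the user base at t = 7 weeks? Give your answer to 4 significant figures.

A = (322000 − 23500)/23500 = 12.70213
P(7) = 322000 / (1 + 12.70213·e^(−0.25·7)) = 322000 / (1 + 12.70213·0.173774)
= 322000 / 3.2073 ≈ 100396.01

≈ 100,400 registered users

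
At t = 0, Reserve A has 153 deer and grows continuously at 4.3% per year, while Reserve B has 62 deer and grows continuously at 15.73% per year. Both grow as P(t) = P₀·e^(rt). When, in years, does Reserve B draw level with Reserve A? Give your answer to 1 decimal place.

t ≈ 7.9 years

153·e^(0.043t) = 62·e^(0.1573t)
153/62 = e^((0.1573 − 0.043)t) → ln(2.46774) = 0.1143·t
t = 0.9033 / 0.1143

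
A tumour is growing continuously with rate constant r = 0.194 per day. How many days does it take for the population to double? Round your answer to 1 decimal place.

doubling time ≈ 3.6 days

doubling time = ln(2) / |r| = 0.69315 / 0.194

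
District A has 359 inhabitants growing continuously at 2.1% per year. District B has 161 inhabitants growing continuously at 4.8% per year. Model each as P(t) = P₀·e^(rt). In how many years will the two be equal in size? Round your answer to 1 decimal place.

t ≈ 29.7 years

359·e^(0.021t) = 161·e^(0.048t)
359/161 = e^((0.048 − 0.021)t) → ln(2.22981) = 0.027·t
t = 0.80192 / 0.027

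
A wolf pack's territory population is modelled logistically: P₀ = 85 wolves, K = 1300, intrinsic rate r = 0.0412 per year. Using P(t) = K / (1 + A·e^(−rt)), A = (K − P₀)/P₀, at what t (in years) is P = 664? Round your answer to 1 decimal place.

A = (1300 − 85)/85 = 14.29412
664 = 1300/(1 + 14.29412·e^(−0.0412t)) → 1 + 14.29412·e^(−0.0412t) = 1.95783
e^(−0.0412t) = 0.067009 → t = ln(14.92342)/0.0412 = 2.70293/0.0412

t ≈ 65.6 years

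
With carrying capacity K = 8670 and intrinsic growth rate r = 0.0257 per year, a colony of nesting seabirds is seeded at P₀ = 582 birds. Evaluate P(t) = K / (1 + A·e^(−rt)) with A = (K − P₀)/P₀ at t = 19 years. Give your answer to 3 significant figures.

A = (8670 − 582)/582 = 13.89691
P(19) = 8670 / (1 + 13.89691·e^(−0.0257·19)) = 8670 / (1 + 13.89691·0.613669)
= 8670 / 9.5281 ≈ 909.94

≈ 910 birds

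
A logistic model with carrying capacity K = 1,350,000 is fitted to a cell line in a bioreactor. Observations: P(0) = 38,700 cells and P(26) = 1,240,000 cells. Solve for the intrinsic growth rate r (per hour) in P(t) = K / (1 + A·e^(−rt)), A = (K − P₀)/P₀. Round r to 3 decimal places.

A = (1350000 − 38700)/38700 = 33.88372
1240000 = 1350000/(1 + 33.88372·e^(−r·26)) → e^(−26r) = (1.08871 − 1)/33.88372 = 0.002618
r = −ln(0.002618)/26 = 5.94532/26

r ≈ 0.229 per hour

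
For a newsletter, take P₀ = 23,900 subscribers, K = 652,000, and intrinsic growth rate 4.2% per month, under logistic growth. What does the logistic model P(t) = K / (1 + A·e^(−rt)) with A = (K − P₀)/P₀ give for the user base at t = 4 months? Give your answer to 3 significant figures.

≈ 28,100 subscribers

A = (652000 − 23900)/23900 = 26.28033
P(4) = 652000 / (1 + 26.28033·e^(−0.042·4)) = 652000 / (1 + 26.28033·0.845354)
= 652000 / 23.21618 ≈ 28083.86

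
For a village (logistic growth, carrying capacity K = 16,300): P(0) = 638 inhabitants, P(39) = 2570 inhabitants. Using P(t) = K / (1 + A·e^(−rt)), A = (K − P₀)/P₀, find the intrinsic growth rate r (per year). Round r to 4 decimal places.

A = (16300 − 638)/638 = 24.54859
2570 = 16300/(1 + 24.54859·e^(−r·39)) → e^(−39r) = (6.34241 − 1)/24.54859 = 0.217626
r = −ln(0.217626)/39 = 1.52498/39

r ≈ 0.0391 per year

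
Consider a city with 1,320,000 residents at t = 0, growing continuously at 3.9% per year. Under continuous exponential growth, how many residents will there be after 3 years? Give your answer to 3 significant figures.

≈ 1,480,000 residents

P(3) = 1320000 · e^(0.039·3) = 1320000 · e^(0.117)
= 1320000 · 1.12412 ≈ 1483837.65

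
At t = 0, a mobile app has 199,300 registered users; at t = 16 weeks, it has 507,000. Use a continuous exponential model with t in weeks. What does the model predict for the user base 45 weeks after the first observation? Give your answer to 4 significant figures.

≈ 2,754,000 registered users

r = ln(507000/199300) / 16 ≈ 0.058356 per week
P(45) = 199300 · e^(0.058356·45) = 199300 · 13.81881 ≈ 2754088.59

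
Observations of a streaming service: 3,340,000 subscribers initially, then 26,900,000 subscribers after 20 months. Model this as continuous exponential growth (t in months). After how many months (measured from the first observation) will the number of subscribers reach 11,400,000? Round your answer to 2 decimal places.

r = ln(26900000/3340000) / 20 ≈ 0.104308 per month
t = ln(11400000/3340000) / r = 1.22764 / 0.104308 ≈ 11.769

t ≈ 11.77 months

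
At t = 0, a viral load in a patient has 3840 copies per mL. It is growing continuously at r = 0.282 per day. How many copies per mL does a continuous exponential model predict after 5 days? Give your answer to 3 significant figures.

P(5) = 3840 · e^(0.282·5) = 3840 · e^(1.41)
= 3840 · 4.09596 ≈ 15728.47

≈ 15,700 copies per mL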